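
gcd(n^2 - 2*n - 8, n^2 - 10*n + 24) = n - 4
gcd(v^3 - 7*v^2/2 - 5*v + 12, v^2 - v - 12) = v - 4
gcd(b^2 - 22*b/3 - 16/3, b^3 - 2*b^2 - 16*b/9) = b + 2/3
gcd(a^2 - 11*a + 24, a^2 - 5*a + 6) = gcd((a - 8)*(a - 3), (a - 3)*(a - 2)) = a - 3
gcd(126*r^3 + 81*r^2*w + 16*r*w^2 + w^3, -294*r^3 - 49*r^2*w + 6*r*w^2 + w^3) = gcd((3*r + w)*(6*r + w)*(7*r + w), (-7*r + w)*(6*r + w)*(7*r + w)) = 42*r^2 + 13*r*w + w^2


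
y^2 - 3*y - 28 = (y - 7)*(y + 4)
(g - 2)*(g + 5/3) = g^2 - g/3 - 10/3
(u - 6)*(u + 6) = u^2 - 36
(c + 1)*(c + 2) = c^2 + 3*c + 2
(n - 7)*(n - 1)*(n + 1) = n^3 - 7*n^2 - n + 7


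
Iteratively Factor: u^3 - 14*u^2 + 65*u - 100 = (u - 5)*(u^2 - 9*u + 20) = (u - 5)^2*(u - 4)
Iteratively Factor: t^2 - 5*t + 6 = (t - 2)*(t - 3)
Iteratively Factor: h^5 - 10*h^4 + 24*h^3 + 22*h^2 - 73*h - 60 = (h + 1)*(h^4 - 11*h^3 + 35*h^2 - 13*h - 60) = (h - 3)*(h + 1)*(h^3 - 8*h^2 + 11*h + 20) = (h - 4)*(h - 3)*(h + 1)*(h^2 - 4*h - 5) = (h - 5)*(h - 4)*(h - 3)*(h + 1)*(h + 1)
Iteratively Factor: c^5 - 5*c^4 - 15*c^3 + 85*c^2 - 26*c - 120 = (c - 5)*(c^4 - 15*c^2 + 10*c + 24) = (c - 5)*(c - 3)*(c^3 + 3*c^2 - 6*c - 8) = (c - 5)*(c - 3)*(c + 4)*(c^2 - c - 2) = (c - 5)*(c - 3)*(c + 1)*(c + 4)*(c - 2)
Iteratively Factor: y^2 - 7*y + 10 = (y - 2)*(y - 5)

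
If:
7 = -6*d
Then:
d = -7/6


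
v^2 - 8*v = v*(v - 8)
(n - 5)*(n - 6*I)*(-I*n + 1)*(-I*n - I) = -n^4 + 4*n^3 + 5*I*n^3 - n^2 - 20*I*n^2 + 24*n - 25*I*n + 30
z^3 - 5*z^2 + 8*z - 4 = (z - 2)^2*(z - 1)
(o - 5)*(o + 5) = o^2 - 25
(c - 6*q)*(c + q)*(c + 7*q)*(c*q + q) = c^4*q + 2*c^3*q^2 + c^3*q - 41*c^2*q^3 + 2*c^2*q^2 - 42*c*q^4 - 41*c*q^3 - 42*q^4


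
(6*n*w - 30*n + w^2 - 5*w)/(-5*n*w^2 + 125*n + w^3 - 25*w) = (6*n + w)/(-5*n*w - 25*n + w^2 + 5*w)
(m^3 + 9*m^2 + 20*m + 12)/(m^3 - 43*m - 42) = (m + 2)/(m - 7)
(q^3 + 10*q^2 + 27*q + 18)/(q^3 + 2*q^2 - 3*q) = (q^2 + 7*q + 6)/(q*(q - 1))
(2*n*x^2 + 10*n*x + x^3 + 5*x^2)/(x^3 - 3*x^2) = (2*n*x + 10*n + x^2 + 5*x)/(x*(x - 3))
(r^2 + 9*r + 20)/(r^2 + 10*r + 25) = (r + 4)/(r + 5)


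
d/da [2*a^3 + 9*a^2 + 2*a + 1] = 6*a^2 + 18*a + 2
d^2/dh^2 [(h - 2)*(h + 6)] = 2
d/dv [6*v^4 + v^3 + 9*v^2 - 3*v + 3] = 24*v^3 + 3*v^2 + 18*v - 3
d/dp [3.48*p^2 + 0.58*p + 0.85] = 6.96*p + 0.58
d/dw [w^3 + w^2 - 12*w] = 3*w^2 + 2*w - 12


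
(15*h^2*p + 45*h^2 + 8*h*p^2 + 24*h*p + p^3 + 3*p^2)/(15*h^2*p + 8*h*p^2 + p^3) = (p + 3)/p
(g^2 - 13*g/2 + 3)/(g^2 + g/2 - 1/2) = (g - 6)/(g + 1)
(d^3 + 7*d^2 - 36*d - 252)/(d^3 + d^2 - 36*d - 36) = (d + 7)/(d + 1)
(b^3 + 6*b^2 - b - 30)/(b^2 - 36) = (b^3 + 6*b^2 - b - 30)/(b^2 - 36)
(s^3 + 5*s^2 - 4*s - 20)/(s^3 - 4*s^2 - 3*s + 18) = (s^2 + 3*s - 10)/(s^2 - 6*s + 9)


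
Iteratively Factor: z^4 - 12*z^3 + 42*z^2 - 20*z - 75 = (z + 1)*(z^3 - 13*z^2 + 55*z - 75) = (z - 3)*(z + 1)*(z^2 - 10*z + 25) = (z - 5)*(z - 3)*(z + 1)*(z - 5)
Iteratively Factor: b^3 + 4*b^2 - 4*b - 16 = (b - 2)*(b^2 + 6*b + 8) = (b - 2)*(b + 4)*(b + 2)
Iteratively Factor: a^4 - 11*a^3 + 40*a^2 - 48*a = (a - 3)*(a^3 - 8*a^2 + 16*a) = (a - 4)*(a - 3)*(a^2 - 4*a) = (a - 4)^2*(a - 3)*(a)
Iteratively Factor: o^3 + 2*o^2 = (o)*(o^2 + 2*o) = o*(o + 2)*(o)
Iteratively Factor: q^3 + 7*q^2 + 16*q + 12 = (q + 2)*(q^2 + 5*q + 6) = (q + 2)^2*(q + 3)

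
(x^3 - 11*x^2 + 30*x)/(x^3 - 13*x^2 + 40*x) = (x - 6)/(x - 8)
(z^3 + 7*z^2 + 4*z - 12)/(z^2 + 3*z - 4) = (z^2 + 8*z + 12)/(z + 4)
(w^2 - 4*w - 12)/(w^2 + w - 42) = (w + 2)/(w + 7)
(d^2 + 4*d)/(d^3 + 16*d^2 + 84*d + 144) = d/(d^2 + 12*d + 36)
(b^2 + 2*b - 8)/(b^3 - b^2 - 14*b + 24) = 1/(b - 3)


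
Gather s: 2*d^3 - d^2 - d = 2*d^3 - d^2 - d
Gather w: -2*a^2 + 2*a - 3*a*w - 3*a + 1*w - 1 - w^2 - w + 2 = -2*a^2 - 3*a*w - a - w^2 + 1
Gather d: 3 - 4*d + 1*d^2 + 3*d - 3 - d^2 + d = 0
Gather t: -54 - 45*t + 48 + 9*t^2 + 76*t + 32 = 9*t^2 + 31*t + 26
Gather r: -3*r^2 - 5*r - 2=-3*r^2 - 5*r - 2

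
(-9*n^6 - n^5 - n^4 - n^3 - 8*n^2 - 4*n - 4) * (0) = 0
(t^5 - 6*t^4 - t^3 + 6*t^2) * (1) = t^5 - 6*t^4 - t^3 + 6*t^2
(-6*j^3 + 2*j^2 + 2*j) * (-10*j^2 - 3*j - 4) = 60*j^5 - 2*j^4 - 2*j^3 - 14*j^2 - 8*j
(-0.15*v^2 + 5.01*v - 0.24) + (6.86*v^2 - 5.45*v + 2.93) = 6.71*v^2 - 0.44*v + 2.69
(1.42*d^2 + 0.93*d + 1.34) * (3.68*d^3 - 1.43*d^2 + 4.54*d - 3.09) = 5.2256*d^5 + 1.3918*d^4 + 10.0481*d^3 - 2.0818*d^2 + 3.2099*d - 4.1406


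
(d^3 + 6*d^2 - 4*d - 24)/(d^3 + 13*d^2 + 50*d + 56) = (d^2 + 4*d - 12)/(d^2 + 11*d + 28)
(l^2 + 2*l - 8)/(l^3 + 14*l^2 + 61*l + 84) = (l - 2)/(l^2 + 10*l + 21)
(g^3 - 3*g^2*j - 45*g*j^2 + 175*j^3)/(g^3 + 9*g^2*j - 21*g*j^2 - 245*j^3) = (g - 5*j)/(g + 7*j)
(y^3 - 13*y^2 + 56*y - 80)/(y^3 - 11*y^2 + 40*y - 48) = (y - 5)/(y - 3)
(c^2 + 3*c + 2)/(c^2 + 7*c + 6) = (c + 2)/(c + 6)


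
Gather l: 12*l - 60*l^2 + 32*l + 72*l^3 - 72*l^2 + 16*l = 72*l^3 - 132*l^2 + 60*l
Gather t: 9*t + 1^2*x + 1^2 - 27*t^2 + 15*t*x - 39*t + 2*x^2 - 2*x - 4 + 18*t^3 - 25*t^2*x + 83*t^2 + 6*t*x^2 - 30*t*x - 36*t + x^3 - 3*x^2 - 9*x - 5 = 18*t^3 + t^2*(56 - 25*x) + t*(6*x^2 - 15*x - 66) + x^3 - x^2 - 10*x - 8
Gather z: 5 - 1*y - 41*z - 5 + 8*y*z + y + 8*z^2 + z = 8*z^2 + z*(8*y - 40)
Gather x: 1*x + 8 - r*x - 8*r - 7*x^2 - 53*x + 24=-8*r - 7*x^2 + x*(-r - 52) + 32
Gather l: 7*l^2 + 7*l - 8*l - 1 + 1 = 7*l^2 - l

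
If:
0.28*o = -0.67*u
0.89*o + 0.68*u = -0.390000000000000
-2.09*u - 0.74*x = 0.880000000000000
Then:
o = -0.64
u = 0.27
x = -1.95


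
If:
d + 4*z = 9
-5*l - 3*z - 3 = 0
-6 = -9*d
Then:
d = 2/3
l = -37/20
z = 25/12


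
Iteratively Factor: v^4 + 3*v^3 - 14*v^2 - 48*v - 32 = (v + 2)*(v^3 + v^2 - 16*v - 16) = (v + 2)*(v + 4)*(v^2 - 3*v - 4) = (v + 1)*(v + 2)*(v + 4)*(v - 4)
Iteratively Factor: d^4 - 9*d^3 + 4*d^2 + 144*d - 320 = (d - 4)*(d^3 - 5*d^2 - 16*d + 80) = (d - 4)^2*(d^2 - d - 20) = (d - 4)^2*(d + 4)*(d - 5)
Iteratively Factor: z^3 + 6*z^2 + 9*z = (z + 3)*(z^2 + 3*z) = (z + 3)^2*(z)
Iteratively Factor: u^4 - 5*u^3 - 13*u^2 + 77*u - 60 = (u - 5)*(u^3 - 13*u + 12) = (u - 5)*(u + 4)*(u^2 - 4*u + 3) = (u - 5)*(u - 1)*(u + 4)*(u - 3)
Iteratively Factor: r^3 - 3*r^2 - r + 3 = (r - 1)*(r^2 - 2*r - 3) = (r - 1)*(r + 1)*(r - 3)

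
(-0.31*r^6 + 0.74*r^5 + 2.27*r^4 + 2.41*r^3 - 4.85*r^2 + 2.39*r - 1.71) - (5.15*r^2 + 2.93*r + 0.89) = -0.31*r^6 + 0.74*r^5 + 2.27*r^4 + 2.41*r^3 - 10.0*r^2 - 0.54*r - 2.6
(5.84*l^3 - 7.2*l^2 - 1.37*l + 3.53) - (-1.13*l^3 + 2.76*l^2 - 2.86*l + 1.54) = 6.97*l^3 - 9.96*l^2 + 1.49*l + 1.99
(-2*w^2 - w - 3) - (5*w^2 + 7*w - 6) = -7*w^2 - 8*w + 3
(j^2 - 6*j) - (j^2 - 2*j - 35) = 35 - 4*j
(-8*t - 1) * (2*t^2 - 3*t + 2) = -16*t^3 + 22*t^2 - 13*t - 2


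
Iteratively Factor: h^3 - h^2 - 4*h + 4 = (h - 1)*(h^2 - 4) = (h - 2)*(h - 1)*(h + 2)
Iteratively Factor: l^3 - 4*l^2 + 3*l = (l - 1)*(l^2 - 3*l) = l*(l - 1)*(l - 3)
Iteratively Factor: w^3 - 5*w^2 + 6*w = (w - 3)*(w^2 - 2*w) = w*(w - 3)*(w - 2)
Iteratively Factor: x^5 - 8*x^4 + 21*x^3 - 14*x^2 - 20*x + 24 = (x - 3)*(x^4 - 5*x^3 + 6*x^2 + 4*x - 8) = (x - 3)*(x - 2)*(x^3 - 3*x^2 + 4) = (x - 3)*(x - 2)^2*(x^2 - x - 2) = (x - 3)*(x - 2)^2*(x + 1)*(x - 2)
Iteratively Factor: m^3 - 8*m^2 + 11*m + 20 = (m + 1)*(m^2 - 9*m + 20) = (m - 4)*(m + 1)*(m - 5)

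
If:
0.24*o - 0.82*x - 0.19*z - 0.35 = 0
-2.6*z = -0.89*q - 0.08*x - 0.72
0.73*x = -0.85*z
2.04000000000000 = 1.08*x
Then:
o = 6.63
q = -5.72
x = 1.89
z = -1.62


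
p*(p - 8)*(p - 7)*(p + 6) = p^4 - 9*p^3 - 34*p^2 + 336*p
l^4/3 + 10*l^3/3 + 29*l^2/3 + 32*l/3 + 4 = (l/3 + 1/3)*(l + 1)*(l + 2)*(l + 6)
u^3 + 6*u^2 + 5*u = u*(u + 1)*(u + 5)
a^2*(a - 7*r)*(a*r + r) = a^4*r - 7*a^3*r^2 + a^3*r - 7*a^2*r^2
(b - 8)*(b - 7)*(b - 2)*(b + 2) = b^4 - 15*b^3 + 52*b^2 + 60*b - 224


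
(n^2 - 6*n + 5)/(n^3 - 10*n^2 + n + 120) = (n - 1)/(n^2 - 5*n - 24)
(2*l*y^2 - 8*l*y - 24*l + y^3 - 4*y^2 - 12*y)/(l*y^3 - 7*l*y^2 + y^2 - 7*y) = (2*l*y^2 - 8*l*y - 24*l + y^3 - 4*y^2 - 12*y)/(y*(l*y^2 - 7*l*y + y - 7))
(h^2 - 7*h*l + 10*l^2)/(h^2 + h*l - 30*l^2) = (h - 2*l)/(h + 6*l)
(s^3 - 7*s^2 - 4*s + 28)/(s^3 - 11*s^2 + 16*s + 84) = (s - 2)/(s - 6)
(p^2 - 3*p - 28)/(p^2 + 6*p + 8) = (p - 7)/(p + 2)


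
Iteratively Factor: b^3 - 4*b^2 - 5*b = (b)*(b^2 - 4*b - 5) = b*(b + 1)*(b - 5)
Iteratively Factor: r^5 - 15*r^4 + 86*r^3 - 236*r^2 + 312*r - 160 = (r - 2)*(r^4 - 13*r^3 + 60*r^2 - 116*r + 80) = (r - 2)^2*(r^3 - 11*r^2 + 38*r - 40) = (r - 2)^3*(r^2 - 9*r + 20) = (r - 5)*(r - 2)^3*(r - 4)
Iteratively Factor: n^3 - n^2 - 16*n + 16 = (n - 1)*(n^2 - 16) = (n - 1)*(n + 4)*(n - 4)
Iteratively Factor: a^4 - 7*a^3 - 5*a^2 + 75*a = (a + 3)*(a^3 - 10*a^2 + 25*a) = (a - 5)*(a + 3)*(a^2 - 5*a) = (a - 5)^2*(a + 3)*(a)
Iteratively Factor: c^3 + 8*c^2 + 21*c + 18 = (c + 3)*(c^2 + 5*c + 6) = (c + 2)*(c + 3)*(c + 3)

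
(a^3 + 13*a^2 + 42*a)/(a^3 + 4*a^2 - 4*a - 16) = a*(a^2 + 13*a + 42)/(a^3 + 4*a^2 - 4*a - 16)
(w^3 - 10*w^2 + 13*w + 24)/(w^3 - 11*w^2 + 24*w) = (w + 1)/w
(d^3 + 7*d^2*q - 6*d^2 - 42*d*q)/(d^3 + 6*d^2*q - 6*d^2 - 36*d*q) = (d + 7*q)/(d + 6*q)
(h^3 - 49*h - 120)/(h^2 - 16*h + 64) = (h^2 + 8*h + 15)/(h - 8)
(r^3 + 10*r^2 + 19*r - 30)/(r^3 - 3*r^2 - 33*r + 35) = (r + 6)/(r - 7)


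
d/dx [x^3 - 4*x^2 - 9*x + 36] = 3*x^2 - 8*x - 9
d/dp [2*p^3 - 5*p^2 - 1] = 2*p*(3*p - 5)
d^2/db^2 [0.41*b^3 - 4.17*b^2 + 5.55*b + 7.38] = 2.46*b - 8.34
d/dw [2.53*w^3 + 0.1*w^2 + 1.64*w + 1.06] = 7.59*w^2 + 0.2*w + 1.64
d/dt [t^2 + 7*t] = 2*t + 7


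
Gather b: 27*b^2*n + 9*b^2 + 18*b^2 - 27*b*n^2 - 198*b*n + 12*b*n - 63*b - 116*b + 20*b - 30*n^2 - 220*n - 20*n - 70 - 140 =b^2*(27*n + 27) + b*(-27*n^2 - 186*n - 159) - 30*n^2 - 240*n - 210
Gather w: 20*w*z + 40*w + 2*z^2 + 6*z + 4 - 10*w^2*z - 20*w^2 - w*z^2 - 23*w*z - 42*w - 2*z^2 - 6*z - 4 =w^2*(-10*z - 20) + w*(-z^2 - 3*z - 2)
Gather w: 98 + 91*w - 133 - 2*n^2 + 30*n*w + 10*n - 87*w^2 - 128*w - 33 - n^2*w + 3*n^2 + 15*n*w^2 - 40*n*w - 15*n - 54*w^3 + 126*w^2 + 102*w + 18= n^2 - 5*n - 54*w^3 + w^2*(15*n + 39) + w*(-n^2 - 10*n + 65) - 50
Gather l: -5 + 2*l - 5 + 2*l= 4*l - 10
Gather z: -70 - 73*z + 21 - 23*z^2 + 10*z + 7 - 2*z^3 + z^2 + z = -2*z^3 - 22*z^2 - 62*z - 42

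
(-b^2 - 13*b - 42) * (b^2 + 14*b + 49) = -b^4 - 27*b^3 - 273*b^2 - 1225*b - 2058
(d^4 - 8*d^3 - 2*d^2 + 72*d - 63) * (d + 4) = d^5 - 4*d^4 - 34*d^3 + 64*d^2 + 225*d - 252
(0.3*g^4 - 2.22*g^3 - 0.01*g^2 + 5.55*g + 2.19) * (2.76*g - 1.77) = 0.828*g^5 - 6.6582*g^4 + 3.9018*g^3 + 15.3357*g^2 - 3.7791*g - 3.8763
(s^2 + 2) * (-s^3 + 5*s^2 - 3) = -s^5 + 5*s^4 - 2*s^3 + 7*s^2 - 6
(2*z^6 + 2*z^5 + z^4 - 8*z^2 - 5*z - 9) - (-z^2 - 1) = 2*z^6 + 2*z^5 + z^4 - 7*z^2 - 5*z - 8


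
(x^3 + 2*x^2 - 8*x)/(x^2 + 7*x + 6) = x*(x^2 + 2*x - 8)/(x^2 + 7*x + 6)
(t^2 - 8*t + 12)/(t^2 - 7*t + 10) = (t - 6)/(t - 5)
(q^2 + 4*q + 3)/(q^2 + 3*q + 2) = (q + 3)/(q + 2)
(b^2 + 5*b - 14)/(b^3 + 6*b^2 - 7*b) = (b - 2)/(b*(b - 1))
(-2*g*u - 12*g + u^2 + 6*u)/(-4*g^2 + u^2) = (u + 6)/(2*g + u)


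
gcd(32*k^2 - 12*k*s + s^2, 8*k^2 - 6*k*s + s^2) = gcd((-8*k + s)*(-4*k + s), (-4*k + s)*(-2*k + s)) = -4*k + s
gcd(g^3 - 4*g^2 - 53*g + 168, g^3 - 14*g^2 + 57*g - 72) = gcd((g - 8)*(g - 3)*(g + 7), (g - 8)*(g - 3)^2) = g^2 - 11*g + 24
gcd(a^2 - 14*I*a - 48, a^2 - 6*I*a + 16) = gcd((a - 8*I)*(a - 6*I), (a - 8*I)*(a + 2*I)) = a - 8*I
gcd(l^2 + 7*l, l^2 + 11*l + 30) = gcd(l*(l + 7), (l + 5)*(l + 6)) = 1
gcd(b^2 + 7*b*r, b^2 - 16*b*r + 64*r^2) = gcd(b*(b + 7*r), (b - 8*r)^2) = 1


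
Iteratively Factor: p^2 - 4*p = (p)*(p - 4)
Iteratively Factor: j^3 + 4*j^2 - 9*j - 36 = (j - 3)*(j^2 + 7*j + 12) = (j - 3)*(j + 3)*(j + 4)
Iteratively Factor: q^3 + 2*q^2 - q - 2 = (q + 1)*(q^2 + q - 2) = (q - 1)*(q + 1)*(q + 2)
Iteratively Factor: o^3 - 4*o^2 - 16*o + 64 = (o - 4)*(o^2 - 16) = (o - 4)*(o + 4)*(o - 4)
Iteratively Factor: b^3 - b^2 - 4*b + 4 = (b + 2)*(b^2 - 3*b + 2) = (b - 2)*(b + 2)*(b - 1)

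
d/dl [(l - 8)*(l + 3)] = 2*l - 5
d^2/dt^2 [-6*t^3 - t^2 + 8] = -36*t - 2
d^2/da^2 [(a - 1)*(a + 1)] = 2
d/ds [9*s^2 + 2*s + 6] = 18*s + 2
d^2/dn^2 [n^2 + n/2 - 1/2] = 2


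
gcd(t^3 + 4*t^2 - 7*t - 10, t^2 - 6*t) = 1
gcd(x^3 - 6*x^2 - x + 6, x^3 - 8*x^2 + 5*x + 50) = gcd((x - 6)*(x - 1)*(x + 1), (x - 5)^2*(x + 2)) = 1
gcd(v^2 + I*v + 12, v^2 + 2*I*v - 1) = 1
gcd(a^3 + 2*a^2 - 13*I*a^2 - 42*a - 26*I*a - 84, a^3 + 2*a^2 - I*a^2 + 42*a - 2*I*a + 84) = a^2 + a*(2 - 7*I) - 14*I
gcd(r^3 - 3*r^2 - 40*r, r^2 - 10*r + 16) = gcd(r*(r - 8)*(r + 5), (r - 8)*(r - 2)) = r - 8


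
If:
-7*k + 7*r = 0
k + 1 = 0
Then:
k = -1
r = -1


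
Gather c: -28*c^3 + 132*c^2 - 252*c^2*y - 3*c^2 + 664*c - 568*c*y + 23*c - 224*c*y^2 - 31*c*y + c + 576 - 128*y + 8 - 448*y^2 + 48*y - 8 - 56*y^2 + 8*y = -28*c^3 + c^2*(129 - 252*y) + c*(-224*y^2 - 599*y + 688) - 504*y^2 - 72*y + 576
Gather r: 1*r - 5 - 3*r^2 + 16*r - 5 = -3*r^2 + 17*r - 10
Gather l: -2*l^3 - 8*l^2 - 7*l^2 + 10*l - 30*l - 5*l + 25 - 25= -2*l^3 - 15*l^2 - 25*l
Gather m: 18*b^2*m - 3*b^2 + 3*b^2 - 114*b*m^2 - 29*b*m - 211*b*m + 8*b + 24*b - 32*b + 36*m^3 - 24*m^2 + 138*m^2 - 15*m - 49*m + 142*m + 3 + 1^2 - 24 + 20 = 36*m^3 + m^2*(114 - 114*b) + m*(18*b^2 - 240*b + 78)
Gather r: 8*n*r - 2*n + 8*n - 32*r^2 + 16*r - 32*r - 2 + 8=6*n - 32*r^2 + r*(8*n - 16) + 6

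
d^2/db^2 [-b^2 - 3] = -2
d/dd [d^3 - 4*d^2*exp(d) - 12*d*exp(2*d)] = -4*d^2*exp(d) + 3*d^2 - 24*d*exp(2*d) - 8*d*exp(d) - 12*exp(2*d)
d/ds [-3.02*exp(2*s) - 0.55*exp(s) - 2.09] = (-6.04*exp(s) - 0.55)*exp(s)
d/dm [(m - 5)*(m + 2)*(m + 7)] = 3*m^2 + 8*m - 31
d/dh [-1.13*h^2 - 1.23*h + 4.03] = -2.26*h - 1.23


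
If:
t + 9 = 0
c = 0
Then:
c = 0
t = -9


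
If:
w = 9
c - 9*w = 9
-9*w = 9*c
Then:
No Solution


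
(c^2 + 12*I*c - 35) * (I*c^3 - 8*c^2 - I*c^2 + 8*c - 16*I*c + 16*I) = I*c^5 - 20*c^4 - I*c^4 + 20*c^3 - 147*I*c^3 + 472*c^2 + 147*I*c^2 - 472*c + 560*I*c - 560*I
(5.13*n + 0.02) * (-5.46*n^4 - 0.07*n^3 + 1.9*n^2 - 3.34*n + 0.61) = -28.0098*n^5 - 0.4683*n^4 + 9.7456*n^3 - 17.0962*n^2 + 3.0625*n + 0.0122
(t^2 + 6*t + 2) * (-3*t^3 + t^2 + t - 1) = -3*t^5 - 17*t^4 + t^3 + 7*t^2 - 4*t - 2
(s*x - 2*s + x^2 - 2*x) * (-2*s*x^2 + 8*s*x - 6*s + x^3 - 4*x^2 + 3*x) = -2*s^2*x^3 + 12*s^2*x^2 - 22*s^2*x + 12*s^2 - s*x^4 + 6*s*x^3 - 11*s*x^2 + 6*s*x + x^5 - 6*x^4 + 11*x^3 - 6*x^2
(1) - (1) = 0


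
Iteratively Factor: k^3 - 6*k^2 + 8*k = (k)*(k^2 - 6*k + 8) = k*(k - 4)*(k - 2)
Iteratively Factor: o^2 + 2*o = (o)*(o + 2)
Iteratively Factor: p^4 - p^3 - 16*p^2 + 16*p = (p + 4)*(p^3 - 5*p^2 + 4*p) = (p - 1)*(p + 4)*(p^2 - 4*p) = (p - 4)*(p - 1)*(p + 4)*(p)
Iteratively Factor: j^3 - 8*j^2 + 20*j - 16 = (j - 4)*(j^2 - 4*j + 4) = (j - 4)*(j - 2)*(j - 2)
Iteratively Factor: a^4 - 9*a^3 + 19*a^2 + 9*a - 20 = (a - 4)*(a^3 - 5*a^2 - a + 5) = (a - 4)*(a + 1)*(a^2 - 6*a + 5) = (a - 5)*(a - 4)*(a + 1)*(a - 1)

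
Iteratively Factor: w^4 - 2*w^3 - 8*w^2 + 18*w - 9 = (w - 1)*(w^3 - w^2 - 9*w + 9) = (w - 1)^2*(w^2 - 9) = (w - 1)^2*(w + 3)*(w - 3)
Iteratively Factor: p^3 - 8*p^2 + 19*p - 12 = (p - 3)*(p^2 - 5*p + 4) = (p - 4)*(p - 3)*(p - 1)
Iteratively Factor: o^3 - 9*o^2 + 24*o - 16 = (o - 4)*(o^2 - 5*o + 4) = (o - 4)^2*(o - 1)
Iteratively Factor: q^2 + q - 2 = (q + 2)*(q - 1)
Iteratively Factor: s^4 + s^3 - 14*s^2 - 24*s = (s)*(s^3 + s^2 - 14*s - 24) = s*(s - 4)*(s^2 + 5*s + 6) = s*(s - 4)*(s + 2)*(s + 3)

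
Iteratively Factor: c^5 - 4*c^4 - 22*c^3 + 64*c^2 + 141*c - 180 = (c + 3)*(c^4 - 7*c^3 - c^2 + 67*c - 60) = (c - 1)*(c + 3)*(c^3 - 6*c^2 - 7*c + 60) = (c - 5)*(c - 1)*(c + 3)*(c^2 - c - 12) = (c - 5)*(c - 1)*(c + 3)^2*(c - 4)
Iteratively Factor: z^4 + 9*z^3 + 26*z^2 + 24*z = (z + 3)*(z^3 + 6*z^2 + 8*z) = z*(z + 3)*(z^2 + 6*z + 8) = z*(z + 2)*(z + 3)*(z + 4)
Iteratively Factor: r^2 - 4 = (r - 2)*(r + 2)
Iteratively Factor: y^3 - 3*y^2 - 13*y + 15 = (y + 3)*(y^2 - 6*y + 5) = (y - 1)*(y + 3)*(y - 5)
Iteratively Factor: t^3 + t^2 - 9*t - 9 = (t + 1)*(t^2 - 9) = (t + 1)*(t + 3)*(t - 3)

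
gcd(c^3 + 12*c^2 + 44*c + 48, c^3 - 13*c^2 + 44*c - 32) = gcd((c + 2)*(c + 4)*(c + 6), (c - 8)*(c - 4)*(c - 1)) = 1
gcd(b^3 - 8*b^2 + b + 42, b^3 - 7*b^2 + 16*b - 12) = b - 3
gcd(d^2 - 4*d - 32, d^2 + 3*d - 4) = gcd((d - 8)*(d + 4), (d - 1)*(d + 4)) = d + 4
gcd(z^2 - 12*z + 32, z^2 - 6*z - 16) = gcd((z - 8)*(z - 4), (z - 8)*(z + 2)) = z - 8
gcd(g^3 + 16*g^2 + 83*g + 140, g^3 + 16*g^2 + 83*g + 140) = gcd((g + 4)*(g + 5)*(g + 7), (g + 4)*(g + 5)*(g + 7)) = g^3 + 16*g^2 + 83*g + 140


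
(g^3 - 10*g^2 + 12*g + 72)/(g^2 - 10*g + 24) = (g^2 - 4*g - 12)/(g - 4)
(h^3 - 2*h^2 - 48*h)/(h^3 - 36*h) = (h - 8)/(h - 6)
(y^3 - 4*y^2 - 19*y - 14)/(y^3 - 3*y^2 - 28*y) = (y^2 + 3*y + 2)/(y*(y + 4))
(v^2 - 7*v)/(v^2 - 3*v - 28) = v/(v + 4)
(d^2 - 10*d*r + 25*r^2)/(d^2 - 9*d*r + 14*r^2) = (d^2 - 10*d*r + 25*r^2)/(d^2 - 9*d*r + 14*r^2)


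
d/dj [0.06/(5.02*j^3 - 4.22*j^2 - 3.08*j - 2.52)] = (-0.9036*j^2 + 0.5064*j + 0.1848)/(-5.02*j^3 + 4.22*j^2 + 3.08*j + 2.52)^2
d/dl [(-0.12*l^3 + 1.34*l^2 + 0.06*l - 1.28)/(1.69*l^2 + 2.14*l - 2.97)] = (-0.2028*l^4 - 0.5136*l^3 + 3.8354*l^2 - 3.6332*l + 2.561)/(2.8561*l^4 + 7.2332*l^3 - 5.459*l^2 - 12.7116*l + 8.8209)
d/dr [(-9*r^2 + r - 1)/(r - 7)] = 3*(-3*r^2 + 42*r - 2)/(r^2 - 14*r + 49)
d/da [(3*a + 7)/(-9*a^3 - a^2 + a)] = (54*a^3 + 192*a^2 + 14*a - 7)/(a^2*(81*a^4 + 18*a^3 - 17*a^2 - 2*a + 1))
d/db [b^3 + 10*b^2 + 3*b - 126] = 3*b^2 + 20*b + 3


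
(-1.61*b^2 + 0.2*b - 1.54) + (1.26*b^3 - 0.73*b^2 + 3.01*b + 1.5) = 1.26*b^3 - 2.34*b^2 + 3.21*b - 0.04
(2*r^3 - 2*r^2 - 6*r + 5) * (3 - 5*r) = -10*r^4 + 16*r^3 + 24*r^2 - 43*r + 15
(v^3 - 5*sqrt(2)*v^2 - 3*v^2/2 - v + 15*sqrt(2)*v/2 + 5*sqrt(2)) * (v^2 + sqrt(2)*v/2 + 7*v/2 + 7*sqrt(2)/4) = v^5 - 9*sqrt(2)*v^4/2 + 2*v^4 - 9*sqrt(2)*v^3 - 45*v^3/4 - 27*v^2/2 + 225*sqrt(2)*v^2/8 + 63*sqrt(2)*v/4 + 125*v/4 + 35/2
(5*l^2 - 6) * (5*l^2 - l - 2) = 25*l^4 - 5*l^3 - 40*l^2 + 6*l + 12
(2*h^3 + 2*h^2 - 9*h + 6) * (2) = 4*h^3 + 4*h^2 - 18*h + 12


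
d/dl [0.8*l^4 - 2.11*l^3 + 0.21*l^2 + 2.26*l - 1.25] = 3.2*l^3 - 6.33*l^2 + 0.42*l + 2.26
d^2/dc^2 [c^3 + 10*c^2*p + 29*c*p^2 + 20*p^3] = 6*c + 20*p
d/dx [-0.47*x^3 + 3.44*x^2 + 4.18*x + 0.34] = -1.41*x^2 + 6.88*x + 4.18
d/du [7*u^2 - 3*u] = 14*u - 3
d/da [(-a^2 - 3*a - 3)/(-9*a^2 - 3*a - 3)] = 8*a*(-a - 2)/(3*(9*a^4 + 6*a^3 + 7*a^2 + 2*a + 1))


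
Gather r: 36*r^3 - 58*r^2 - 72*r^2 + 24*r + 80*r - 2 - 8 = 36*r^3 - 130*r^2 + 104*r - 10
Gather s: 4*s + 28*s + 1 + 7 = 32*s + 8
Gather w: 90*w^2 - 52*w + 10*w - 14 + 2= 90*w^2 - 42*w - 12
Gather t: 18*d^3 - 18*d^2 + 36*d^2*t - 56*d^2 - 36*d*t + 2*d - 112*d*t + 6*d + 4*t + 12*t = 18*d^3 - 74*d^2 + 8*d + t*(36*d^2 - 148*d + 16)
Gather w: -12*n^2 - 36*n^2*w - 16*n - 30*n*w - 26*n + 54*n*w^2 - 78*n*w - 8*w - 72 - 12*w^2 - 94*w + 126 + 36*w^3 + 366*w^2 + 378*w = -12*n^2 - 42*n + 36*w^3 + w^2*(54*n + 354) + w*(-36*n^2 - 108*n + 276) + 54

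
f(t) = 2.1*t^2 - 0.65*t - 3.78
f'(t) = 4.2*t - 0.65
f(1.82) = 1.99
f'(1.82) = 6.99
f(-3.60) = 25.78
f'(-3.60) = -15.77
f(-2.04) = 6.29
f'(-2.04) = -9.22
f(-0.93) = -1.36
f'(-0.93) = -4.56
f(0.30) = -3.79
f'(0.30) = 0.61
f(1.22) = -1.45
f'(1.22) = 4.47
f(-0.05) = -3.74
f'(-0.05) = -0.86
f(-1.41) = 1.31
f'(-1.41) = -6.57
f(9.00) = 160.47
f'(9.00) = 37.15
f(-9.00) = 172.17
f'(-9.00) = -38.45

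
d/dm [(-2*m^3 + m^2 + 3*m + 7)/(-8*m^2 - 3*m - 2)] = (16*m^4 + 12*m^3 + 33*m^2 + 108*m + 15)/(64*m^4 + 48*m^3 + 41*m^2 + 12*m + 4)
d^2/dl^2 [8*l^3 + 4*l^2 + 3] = 48*l + 8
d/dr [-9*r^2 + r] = 1 - 18*r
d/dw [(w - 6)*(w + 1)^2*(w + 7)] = 4*w^3 + 9*w^2 - 78*w - 83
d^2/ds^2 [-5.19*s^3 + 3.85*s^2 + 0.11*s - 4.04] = 7.7 - 31.14*s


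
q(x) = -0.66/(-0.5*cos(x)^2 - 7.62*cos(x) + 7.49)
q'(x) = -0.66*(-1.0*sin(x)*cos(x) - 7.62*sin(x))/(-0.5*cos(x)^2 - 7.62*cos(x) + 7.49)^2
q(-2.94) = -0.05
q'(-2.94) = -0.00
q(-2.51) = -0.05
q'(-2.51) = -0.01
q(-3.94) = -0.05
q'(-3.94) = 0.02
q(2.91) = -0.05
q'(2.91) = 0.00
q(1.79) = -0.07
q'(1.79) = 0.06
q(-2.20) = -0.06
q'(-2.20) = -0.03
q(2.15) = -0.06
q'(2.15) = 0.03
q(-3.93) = -0.05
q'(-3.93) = 0.02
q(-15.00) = -0.05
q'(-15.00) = -0.02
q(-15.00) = -0.05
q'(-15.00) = -0.02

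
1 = 1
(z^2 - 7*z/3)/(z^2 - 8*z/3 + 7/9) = 3*z/(3*z - 1)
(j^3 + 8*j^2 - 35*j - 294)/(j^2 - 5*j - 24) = (-j^3 - 8*j^2 + 35*j + 294)/(-j^2 + 5*j + 24)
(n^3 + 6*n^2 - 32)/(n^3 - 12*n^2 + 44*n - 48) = (n^2 + 8*n + 16)/(n^2 - 10*n + 24)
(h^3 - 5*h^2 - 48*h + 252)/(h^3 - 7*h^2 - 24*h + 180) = (h + 7)/(h + 5)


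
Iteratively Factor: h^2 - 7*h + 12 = (h - 4)*(h - 3)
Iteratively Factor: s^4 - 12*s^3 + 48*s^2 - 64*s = (s - 4)*(s^3 - 8*s^2 + 16*s) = (s - 4)^2*(s^2 - 4*s) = s*(s - 4)^2*(s - 4)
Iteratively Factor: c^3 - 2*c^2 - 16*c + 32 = (c - 4)*(c^2 + 2*c - 8) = (c - 4)*(c - 2)*(c + 4)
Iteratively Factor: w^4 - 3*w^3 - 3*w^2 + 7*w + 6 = (w - 3)*(w^3 - 3*w - 2) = (w - 3)*(w + 1)*(w^2 - w - 2) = (w - 3)*(w + 1)^2*(w - 2)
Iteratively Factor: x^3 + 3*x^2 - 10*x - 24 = (x + 2)*(x^2 + x - 12) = (x + 2)*(x + 4)*(x - 3)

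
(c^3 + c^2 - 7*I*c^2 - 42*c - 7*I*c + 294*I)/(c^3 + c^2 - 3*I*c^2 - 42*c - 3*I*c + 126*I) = (c - 7*I)/(c - 3*I)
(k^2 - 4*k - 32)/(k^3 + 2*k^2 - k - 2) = (k^2 - 4*k - 32)/(k^3 + 2*k^2 - k - 2)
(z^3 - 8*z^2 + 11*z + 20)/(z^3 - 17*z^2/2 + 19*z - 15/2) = 2*(z^2 - 3*z - 4)/(2*z^2 - 7*z + 3)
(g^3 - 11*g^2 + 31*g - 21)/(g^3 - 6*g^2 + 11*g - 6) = (g - 7)/(g - 2)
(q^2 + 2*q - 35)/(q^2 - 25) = (q + 7)/(q + 5)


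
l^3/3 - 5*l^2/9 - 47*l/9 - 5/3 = (l/3 + 1)*(l - 5)*(l + 1/3)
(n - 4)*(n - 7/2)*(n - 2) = n^3 - 19*n^2/2 + 29*n - 28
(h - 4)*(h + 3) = h^2 - h - 12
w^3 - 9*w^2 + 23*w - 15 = (w - 5)*(w - 3)*(w - 1)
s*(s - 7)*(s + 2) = s^3 - 5*s^2 - 14*s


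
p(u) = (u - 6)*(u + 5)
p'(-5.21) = -11.42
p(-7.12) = 27.81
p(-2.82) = -19.23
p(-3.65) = -13.03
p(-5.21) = 2.35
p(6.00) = 0.00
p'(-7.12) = -15.24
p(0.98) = -30.02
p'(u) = 2*u - 1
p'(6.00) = 11.00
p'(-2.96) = -6.92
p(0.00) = -30.00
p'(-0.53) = -2.06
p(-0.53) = -29.19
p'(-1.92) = -4.84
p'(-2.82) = -6.64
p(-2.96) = -18.28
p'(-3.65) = -8.30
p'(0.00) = -1.00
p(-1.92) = -24.39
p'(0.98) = 0.96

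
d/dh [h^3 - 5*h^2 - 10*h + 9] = 3*h^2 - 10*h - 10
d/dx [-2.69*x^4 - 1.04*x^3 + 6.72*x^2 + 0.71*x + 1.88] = -10.76*x^3 - 3.12*x^2 + 13.44*x + 0.71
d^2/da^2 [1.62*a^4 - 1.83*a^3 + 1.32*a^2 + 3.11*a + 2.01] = 19.44*a^2 - 10.98*a + 2.64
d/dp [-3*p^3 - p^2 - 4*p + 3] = -9*p^2 - 2*p - 4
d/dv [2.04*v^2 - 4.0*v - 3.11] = 4.08*v - 4.0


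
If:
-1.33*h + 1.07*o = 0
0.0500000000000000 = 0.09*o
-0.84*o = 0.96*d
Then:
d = -0.49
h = 0.45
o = 0.56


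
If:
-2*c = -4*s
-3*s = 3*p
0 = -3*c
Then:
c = 0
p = 0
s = 0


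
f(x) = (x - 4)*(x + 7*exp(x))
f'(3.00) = 2.00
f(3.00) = -143.60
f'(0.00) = -25.00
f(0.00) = -28.00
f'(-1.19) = -15.30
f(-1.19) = -4.88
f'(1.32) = -45.38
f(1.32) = -73.76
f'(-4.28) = -13.27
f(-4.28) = 34.64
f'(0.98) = -39.72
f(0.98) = -59.29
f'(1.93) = -51.74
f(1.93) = -103.82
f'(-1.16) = -15.45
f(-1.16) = -5.34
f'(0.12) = -26.49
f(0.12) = -31.09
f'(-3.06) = -12.11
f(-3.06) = 19.29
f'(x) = x + (x - 4)*(7*exp(x) + 1) + 7*exp(x)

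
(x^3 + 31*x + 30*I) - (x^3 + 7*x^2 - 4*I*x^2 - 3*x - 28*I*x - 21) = -7*x^2 + 4*I*x^2 + 34*x + 28*I*x + 21 + 30*I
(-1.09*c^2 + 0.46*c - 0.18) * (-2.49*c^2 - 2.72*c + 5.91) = 2.7141*c^4 + 1.8194*c^3 - 7.2449*c^2 + 3.2082*c - 1.0638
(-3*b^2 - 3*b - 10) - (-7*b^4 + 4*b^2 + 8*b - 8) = 7*b^4 - 7*b^2 - 11*b - 2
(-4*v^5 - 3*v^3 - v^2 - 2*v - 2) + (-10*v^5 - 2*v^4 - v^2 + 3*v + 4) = -14*v^5 - 2*v^4 - 3*v^3 - 2*v^2 + v + 2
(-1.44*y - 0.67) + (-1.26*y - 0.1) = -2.7*y - 0.77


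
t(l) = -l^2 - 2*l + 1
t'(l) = -2*l - 2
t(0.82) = -1.31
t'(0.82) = -3.64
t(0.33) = 0.23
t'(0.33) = -2.66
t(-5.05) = -14.40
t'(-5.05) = 8.10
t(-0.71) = 1.92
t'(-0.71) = -0.58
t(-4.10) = -7.61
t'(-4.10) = 6.20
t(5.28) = -37.44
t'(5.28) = -12.56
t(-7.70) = -42.89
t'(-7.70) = 13.40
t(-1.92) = 1.15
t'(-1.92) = 1.84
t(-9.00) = -62.00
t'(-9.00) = 16.00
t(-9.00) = -62.00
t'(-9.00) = 16.00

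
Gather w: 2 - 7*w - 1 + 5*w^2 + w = 5*w^2 - 6*w + 1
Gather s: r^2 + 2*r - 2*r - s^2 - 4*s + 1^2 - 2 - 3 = r^2 - s^2 - 4*s - 4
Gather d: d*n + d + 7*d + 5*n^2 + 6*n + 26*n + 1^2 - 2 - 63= d*(n + 8) + 5*n^2 + 32*n - 64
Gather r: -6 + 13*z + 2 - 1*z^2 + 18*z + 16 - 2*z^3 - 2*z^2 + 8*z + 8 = -2*z^3 - 3*z^2 + 39*z + 20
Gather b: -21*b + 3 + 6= 9 - 21*b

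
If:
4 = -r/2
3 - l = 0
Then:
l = 3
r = -8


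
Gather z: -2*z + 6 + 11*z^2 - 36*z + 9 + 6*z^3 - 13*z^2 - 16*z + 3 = 6*z^3 - 2*z^2 - 54*z + 18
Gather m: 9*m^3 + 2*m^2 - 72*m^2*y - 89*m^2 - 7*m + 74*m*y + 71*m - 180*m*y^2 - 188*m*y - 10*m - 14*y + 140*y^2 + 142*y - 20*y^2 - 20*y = 9*m^3 + m^2*(-72*y - 87) + m*(-180*y^2 - 114*y + 54) + 120*y^2 + 108*y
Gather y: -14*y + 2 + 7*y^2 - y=7*y^2 - 15*y + 2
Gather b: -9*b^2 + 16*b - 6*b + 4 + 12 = -9*b^2 + 10*b + 16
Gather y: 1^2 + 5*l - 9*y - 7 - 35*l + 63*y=-30*l + 54*y - 6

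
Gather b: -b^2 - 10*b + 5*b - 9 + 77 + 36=-b^2 - 5*b + 104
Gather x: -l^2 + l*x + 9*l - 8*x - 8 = -l^2 + 9*l + x*(l - 8) - 8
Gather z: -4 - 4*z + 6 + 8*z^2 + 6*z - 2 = 8*z^2 + 2*z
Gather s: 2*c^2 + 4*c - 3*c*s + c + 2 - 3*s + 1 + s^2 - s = 2*c^2 + 5*c + s^2 + s*(-3*c - 4) + 3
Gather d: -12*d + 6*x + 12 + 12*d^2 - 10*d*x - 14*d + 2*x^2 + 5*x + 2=12*d^2 + d*(-10*x - 26) + 2*x^2 + 11*x + 14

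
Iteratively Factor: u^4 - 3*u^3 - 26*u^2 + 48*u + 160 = (u - 5)*(u^3 + 2*u^2 - 16*u - 32) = (u - 5)*(u + 4)*(u^2 - 2*u - 8) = (u - 5)*(u + 2)*(u + 4)*(u - 4)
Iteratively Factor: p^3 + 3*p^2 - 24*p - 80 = (p + 4)*(p^2 - p - 20) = (p + 4)^2*(p - 5)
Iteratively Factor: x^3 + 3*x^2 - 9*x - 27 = (x + 3)*(x^2 - 9) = (x + 3)^2*(x - 3)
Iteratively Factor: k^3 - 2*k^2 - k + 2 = (k - 2)*(k^2 - 1) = (k - 2)*(k - 1)*(k + 1)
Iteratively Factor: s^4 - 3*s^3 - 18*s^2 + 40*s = (s - 5)*(s^3 + 2*s^2 - 8*s) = (s - 5)*(s + 4)*(s^2 - 2*s) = s*(s - 5)*(s + 4)*(s - 2)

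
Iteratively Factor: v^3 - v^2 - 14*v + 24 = (v - 2)*(v^2 + v - 12) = (v - 2)*(v + 4)*(v - 3)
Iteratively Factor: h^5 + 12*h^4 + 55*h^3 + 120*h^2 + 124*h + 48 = (h + 2)*(h^4 + 10*h^3 + 35*h^2 + 50*h + 24) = (h + 2)^2*(h^3 + 8*h^2 + 19*h + 12) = (h + 2)^2*(h + 3)*(h^2 + 5*h + 4) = (h + 2)^2*(h + 3)*(h + 4)*(h + 1)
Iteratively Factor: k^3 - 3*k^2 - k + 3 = (k - 1)*(k^2 - 2*k - 3) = (k - 3)*(k - 1)*(k + 1)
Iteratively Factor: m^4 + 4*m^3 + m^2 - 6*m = (m + 3)*(m^3 + m^2 - 2*m) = m*(m + 3)*(m^2 + m - 2) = m*(m - 1)*(m + 3)*(m + 2)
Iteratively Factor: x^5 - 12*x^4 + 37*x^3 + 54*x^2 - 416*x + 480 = (x - 5)*(x^4 - 7*x^3 + 2*x^2 + 64*x - 96) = (x - 5)*(x - 2)*(x^3 - 5*x^2 - 8*x + 48) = (x - 5)*(x - 2)*(x + 3)*(x^2 - 8*x + 16) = (x - 5)*(x - 4)*(x - 2)*(x + 3)*(x - 4)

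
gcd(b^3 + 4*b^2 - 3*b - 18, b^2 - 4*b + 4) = b - 2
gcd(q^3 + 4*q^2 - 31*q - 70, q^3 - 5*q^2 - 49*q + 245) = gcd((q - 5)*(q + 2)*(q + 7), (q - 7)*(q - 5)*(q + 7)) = q^2 + 2*q - 35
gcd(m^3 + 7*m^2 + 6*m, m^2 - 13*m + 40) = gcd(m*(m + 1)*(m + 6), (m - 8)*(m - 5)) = 1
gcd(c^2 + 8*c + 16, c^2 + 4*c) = c + 4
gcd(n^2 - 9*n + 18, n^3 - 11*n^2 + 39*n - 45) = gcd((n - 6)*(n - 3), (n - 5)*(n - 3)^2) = n - 3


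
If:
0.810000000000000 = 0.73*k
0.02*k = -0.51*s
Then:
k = 1.11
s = -0.04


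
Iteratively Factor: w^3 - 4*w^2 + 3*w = (w - 1)*(w^2 - 3*w) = w*(w - 1)*(w - 3)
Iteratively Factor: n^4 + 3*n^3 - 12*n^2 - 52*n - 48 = (n + 3)*(n^3 - 12*n - 16) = (n - 4)*(n + 3)*(n^2 + 4*n + 4) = (n - 4)*(n + 2)*(n + 3)*(n + 2)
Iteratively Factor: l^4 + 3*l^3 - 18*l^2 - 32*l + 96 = (l + 4)*(l^3 - l^2 - 14*l + 24) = (l + 4)^2*(l^2 - 5*l + 6) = (l - 2)*(l + 4)^2*(l - 3)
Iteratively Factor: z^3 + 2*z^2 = (z)*(z^2 + 2*z) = z*(z + 2)*(z)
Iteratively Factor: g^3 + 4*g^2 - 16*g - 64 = (g - 4)*(g^2 + 8*g + 16) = (g - 4)*(g + 4)*(g + 4)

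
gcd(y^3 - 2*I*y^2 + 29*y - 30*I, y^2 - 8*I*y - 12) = y - 6*I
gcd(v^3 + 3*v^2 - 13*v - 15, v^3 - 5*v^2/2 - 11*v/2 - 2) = v + 1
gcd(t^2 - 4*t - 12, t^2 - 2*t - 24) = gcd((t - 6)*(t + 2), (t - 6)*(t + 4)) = t - 6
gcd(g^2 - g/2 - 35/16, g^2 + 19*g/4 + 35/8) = g + 5/4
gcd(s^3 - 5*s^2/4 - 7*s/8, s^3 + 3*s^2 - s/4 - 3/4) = s + 1/2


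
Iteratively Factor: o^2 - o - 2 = (o - 2)*(o + 1)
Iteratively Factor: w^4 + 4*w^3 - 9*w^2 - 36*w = (w - 3)*(w^3 + 7*w^2 + 12*w) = w*(w - 3)*(w^2 + 7*w + 12) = w*(w - 3)*(w + 4)*(w + 3)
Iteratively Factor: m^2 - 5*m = (m - 5)*(m)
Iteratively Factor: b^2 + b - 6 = (b - 2)*(b + 3)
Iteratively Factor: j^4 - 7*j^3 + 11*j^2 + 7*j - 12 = (j - 1)*(j^3 - 6*j^2 + 5*j + 12) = (j - 4)*(j - 1)*(j^2 - 2*j - 3) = (j - 4)*(j - 1)*(j + 1)*(j - 3)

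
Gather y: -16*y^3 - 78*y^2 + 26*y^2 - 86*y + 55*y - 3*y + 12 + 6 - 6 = -16*y^3 - 52*y^2 - 34*y + 12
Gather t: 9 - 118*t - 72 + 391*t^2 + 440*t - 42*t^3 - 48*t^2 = -42*t^3 + 343*t^2 + 322*t - 63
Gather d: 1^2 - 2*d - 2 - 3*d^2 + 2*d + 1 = -3*d^2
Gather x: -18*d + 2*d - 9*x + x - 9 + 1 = -16*d - 8*x - 8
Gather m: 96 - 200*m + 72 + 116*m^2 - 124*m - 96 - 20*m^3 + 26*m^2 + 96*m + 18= -20*m^3 + 142*m^2 - 228*m + 90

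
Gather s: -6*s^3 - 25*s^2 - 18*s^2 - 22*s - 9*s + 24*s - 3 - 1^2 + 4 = -6*s^3 - 43*s^2 - 7*s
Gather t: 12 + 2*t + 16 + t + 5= 3*t + 33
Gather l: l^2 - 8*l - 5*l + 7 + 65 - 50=l^2 - 13*l + 22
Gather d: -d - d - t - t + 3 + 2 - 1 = -2*d - 2*t + 4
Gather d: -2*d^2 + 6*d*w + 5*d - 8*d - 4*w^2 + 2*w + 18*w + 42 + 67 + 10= -2*d^2 + d*(6*w - 3) - 4*w^2 + 20*w + 119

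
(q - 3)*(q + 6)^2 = q^3 + 9*q^2 - 108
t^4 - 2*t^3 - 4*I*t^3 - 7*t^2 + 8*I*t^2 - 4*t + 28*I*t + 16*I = (t - 4)*(t + 1)^2*(t - 4*I)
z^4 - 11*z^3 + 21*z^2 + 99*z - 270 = (z - 6)*(z - 5)*(z - 3)*(z + 3)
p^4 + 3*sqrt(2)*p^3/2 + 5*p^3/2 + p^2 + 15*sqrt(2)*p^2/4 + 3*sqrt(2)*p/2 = p*(p + 1/2)*(p + 2)*(p + 3*sqrt(2)/2)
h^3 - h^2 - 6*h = h*(h - 3)*(h + 2)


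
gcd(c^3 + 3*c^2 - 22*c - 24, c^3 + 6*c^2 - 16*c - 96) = c^2 + 2*c - 24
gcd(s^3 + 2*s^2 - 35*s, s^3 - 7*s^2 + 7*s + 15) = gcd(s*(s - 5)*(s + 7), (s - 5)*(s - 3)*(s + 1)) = s - 5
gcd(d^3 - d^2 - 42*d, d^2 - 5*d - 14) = d - 7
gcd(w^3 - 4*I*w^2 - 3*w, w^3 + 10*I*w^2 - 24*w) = w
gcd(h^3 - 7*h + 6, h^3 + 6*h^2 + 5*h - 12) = h^2 + 2*h - 3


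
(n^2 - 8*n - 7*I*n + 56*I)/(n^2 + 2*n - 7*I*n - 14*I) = (n - 8)/(n + 2)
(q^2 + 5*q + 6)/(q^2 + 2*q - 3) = (q + 2)/(q - 1)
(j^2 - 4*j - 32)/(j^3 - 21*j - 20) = (j - 8)/(j^2 - 4*j - 5)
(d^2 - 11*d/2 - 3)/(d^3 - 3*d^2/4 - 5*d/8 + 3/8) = 4*(2*d^2 - 11*d - 6)/(8*d^3 - 6*d^2 - 5*d + 3)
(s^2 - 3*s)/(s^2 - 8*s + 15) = s/(s - 5)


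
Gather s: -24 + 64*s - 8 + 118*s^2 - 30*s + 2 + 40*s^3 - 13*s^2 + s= 40*s^3 + 105*s^2 + 35*s - 30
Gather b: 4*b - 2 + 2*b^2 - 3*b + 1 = 2*b^2 + b - 1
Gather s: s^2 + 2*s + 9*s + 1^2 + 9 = s^2 + 11*s + 10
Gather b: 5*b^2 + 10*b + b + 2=5*b^2 + 11*b + 2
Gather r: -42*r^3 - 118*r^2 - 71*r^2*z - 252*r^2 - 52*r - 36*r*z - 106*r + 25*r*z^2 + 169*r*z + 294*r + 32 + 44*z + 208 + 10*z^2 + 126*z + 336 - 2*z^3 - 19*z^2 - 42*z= -42*r^3 + r^2*(-71*z - 370) + r*(25*z^2 + 133*z + 136) - 2*z^3 - 9*z^2 + 128*z + 576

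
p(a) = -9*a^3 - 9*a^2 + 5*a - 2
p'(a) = -27*a^2 - 18*a + 5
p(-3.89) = 372.14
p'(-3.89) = -333.55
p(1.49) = -44.30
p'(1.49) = -81.76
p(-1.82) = 13.35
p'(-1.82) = -51.67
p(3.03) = -319.84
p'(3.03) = -297.42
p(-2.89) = 125.62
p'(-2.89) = -168.49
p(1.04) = -16.66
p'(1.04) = -42.92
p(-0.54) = -5.91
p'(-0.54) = 6.85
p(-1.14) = -6.06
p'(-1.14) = -9.57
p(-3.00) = 145.00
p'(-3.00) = -184.00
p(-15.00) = 28273.00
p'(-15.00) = -5800.00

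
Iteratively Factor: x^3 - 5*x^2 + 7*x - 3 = (x - 1)*(x^2 - 4*x + 3) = (x - 3)*(x - 1)*(x - 1)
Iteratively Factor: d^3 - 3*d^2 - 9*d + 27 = (d - 3)*(d^2 - 9) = (d - 3)*(d + 3)*(d - 3)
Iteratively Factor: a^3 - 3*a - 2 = (a + 1)*(a^2 - a - 2) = (a + 1)^2*(a - 2)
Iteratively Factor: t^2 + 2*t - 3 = (t - 1)*(t + 3)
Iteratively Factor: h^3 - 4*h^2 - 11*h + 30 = (h - 5)*(h^2 + h - 6) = (h - 5)*(h - 2)*(h + 3)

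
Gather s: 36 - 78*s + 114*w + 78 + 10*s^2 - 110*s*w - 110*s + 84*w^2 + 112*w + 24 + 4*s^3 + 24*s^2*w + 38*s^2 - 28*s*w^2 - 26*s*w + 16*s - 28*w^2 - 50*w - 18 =4*s^3 + s^2*(24*w + 48) + s*(-28*w^2 - 136*w - 172) + 56*w^2 + 176*w + 120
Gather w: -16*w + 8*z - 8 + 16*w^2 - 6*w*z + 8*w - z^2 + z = 16*w^2 + w*(-6*z - 8) - z^2 + 9*z - 8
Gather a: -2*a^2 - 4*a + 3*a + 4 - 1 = -2*a^2 - a + 3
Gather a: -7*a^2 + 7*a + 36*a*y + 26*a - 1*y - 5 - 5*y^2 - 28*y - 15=-7*a^2 + a*(36*y + 33) - 5*y^2 - 29*y - 20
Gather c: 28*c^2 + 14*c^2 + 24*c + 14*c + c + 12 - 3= 42*c^2 + 39*c + 9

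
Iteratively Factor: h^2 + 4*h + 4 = (h + 2)*(h + 2)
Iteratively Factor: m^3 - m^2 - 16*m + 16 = (m + 4)*(m^2 - 5*m + 4) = (m - 4)*(m + 4)*(m - 1)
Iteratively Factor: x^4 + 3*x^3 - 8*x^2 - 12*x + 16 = (x - 1)*(x^3 + 4*x^2 - 4*x - 16) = (x - 1)*(x + 2)*(x^2 + 2*x - 8) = (x - 2)*(x - 1)*(x + 2)*(x + 4)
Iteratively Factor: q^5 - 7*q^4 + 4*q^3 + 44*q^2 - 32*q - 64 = (q + 1)*(q^4 - 8*q^3 + 12*q^2 + 32*q - 64) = (q + 1)*(q + 2)*(q^3 - 10*q^2 + 32*q - 32) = (q - 4)*(q + 1)*(q + 2)*(q^2 - 6*q + 8) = (q - 4)*(q - 2)*(q + 1)*(q + 2)*(q - 4)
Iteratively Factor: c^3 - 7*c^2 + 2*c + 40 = (c - 4)*(c^2 - 3*c - 10) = (c - 4)*(c + 2)*(c - 5)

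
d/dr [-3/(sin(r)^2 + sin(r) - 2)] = 3*(2*sin(r) + 1)*cos(r)/(sin(r)^2 + sin(r) - 2)^2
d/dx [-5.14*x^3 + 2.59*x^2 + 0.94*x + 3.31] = -15.42*x^2 + 5.18*x + 0.94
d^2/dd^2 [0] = 0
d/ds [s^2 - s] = 2*s - 1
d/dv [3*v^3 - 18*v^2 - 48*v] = 9*v^2 - 36*v - 48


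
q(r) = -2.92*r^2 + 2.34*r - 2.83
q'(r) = 2.34 - 5.84*r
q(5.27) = -71.60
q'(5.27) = -28.44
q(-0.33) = -3.92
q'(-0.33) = 4.27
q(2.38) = -13.80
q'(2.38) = -11.56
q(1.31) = -4.78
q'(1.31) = -5.31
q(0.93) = -3.18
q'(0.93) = -3.09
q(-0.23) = -3.52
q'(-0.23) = 3.68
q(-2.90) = -34.17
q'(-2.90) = 19.28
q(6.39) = -107.11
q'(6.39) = -34.98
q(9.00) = -218.29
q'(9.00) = -50.22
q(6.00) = -93.91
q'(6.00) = -32.70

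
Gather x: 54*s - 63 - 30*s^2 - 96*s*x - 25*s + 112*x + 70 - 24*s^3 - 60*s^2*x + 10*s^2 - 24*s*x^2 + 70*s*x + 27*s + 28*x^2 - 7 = -24*s^3 - 20*s^2 + 56*s + x^2*(28 - 24*s) + x*(-60*s^2 - 26*s + 112)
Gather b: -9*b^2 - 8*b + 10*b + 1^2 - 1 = -9*b^2 + 2*b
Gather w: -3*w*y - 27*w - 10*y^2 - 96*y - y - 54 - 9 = w*(-3*y - 27) - 10*y^2 - 97*y - 63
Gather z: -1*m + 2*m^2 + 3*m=2*m^2 + 2*m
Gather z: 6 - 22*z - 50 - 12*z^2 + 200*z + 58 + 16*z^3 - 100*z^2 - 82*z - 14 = 16*z^3 - 112*z^2 + 96*z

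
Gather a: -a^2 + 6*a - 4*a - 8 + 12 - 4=-a^2 + 2*a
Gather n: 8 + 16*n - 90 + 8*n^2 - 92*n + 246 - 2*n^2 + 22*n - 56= 6*n^2 - 54*n + 108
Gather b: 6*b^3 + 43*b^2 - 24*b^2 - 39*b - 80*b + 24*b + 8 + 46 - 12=6*b^3 + 19*b^2 - 95*b + 42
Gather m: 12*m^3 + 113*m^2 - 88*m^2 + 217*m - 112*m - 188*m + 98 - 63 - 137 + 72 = 12*m^3 + 25*m^2 - 83*m - 30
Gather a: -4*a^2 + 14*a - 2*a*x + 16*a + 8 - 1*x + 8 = -4*a^2 + a*(30 - 2*x) - x + 16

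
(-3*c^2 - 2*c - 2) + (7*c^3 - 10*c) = 7*c^3 - 3*c^2 - 12*c - 2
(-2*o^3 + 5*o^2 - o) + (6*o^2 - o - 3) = -2*o^3 + 11*o^2 - 2*o - 3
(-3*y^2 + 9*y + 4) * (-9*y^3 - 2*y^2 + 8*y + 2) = 27*y^5 - 75*y^4 - 78*y^3 + 58*y^2 + 50*y + 8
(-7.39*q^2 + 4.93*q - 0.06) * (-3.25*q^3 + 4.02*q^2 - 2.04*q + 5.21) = 24.0175*q^5 - 45.7303*q^4 + 35.0892*q^3 - 48.8003*q^2 + 25.8077*q - 0.3126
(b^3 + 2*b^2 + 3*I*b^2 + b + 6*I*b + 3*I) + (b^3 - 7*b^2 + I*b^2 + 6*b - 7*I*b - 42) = 2*b^3 - 5*b^2 + 4*I*b^2 + 7*b - I*b - 42 + 3*I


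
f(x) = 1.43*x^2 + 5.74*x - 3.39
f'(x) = 2.86*x + 5.74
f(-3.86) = -4.24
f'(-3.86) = -5.30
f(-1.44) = -8.69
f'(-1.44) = 1.62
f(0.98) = 3.61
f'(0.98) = 8.54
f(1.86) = 12.23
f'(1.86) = 11.06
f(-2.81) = -8.23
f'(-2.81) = -2.30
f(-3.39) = -6.41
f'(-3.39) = -3.96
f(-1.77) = -9.07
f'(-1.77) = 0.68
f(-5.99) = 13.54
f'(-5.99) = -11.39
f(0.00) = -3.39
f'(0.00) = 5.74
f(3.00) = 26.70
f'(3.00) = 14.32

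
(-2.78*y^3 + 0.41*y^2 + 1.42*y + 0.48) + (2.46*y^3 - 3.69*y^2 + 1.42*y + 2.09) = -0.32*y^3 - 3.28*y^2 + 2.84*y + 2.57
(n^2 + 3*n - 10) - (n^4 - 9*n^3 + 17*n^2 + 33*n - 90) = -n^4 + 9*n^3 - 16*n^2 - 30*n + 80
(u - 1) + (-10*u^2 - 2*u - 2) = -10*u^2 - u - 3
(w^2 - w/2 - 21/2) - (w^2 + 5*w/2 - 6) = -3*w - 9/2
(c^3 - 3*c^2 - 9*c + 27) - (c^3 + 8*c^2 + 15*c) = -11*c^2 - 24*c + 27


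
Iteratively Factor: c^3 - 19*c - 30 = (c - 5)*(c^2 + 5*c + 6) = (c - 5)*(c + 3)*(c + 2)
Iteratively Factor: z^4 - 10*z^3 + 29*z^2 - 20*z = (z - 1)*(z^3 - 9*z^2 + 20*z) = (z - 4)*(z - 1)*(z^2 - 5*z) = (z - 5)*(z - 4)*(z - 1)*(z)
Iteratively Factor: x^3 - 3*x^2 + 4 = (x - 2)*(x^2 - x - 2) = (x - 2)*(x + 1)*(x - 2)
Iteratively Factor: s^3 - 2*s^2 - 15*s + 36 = (s - 3)*(s^2 + s - 12) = (s - 3)*(s + 4)*(s - 3)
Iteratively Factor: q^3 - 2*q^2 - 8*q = (q - 4)*(q^2 + 2*q) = q*(q - 4)*(q + 2)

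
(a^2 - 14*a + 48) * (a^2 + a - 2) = a^4 - 13*a^3 + 32*a^2 + 76*a - 96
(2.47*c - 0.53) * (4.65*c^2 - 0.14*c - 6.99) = 11.4855*c^3 - 2.8103*c^2 - 17.1911*c + 3.7047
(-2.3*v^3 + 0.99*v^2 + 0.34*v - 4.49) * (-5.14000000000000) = 11.822*v^3 - 5.0886*v^2 - 1.7476*v + 23.0786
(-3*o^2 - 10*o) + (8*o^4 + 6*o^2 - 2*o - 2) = 8*o^4 + 3*o^2 - 12*o - 2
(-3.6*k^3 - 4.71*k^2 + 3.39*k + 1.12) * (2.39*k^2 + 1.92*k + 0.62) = -8.604*k^5 - 18.1689*k^4 - 3.1731*k^3 + 6.2654*k^2 + 4.2522*k + 0.6944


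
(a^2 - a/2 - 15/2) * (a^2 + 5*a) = a^4 + 9*a^3/2 - 10*a^2 - 75*a/2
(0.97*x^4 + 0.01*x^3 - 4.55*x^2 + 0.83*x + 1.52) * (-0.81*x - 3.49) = -0.7857*x^5 - 3.3934*x^4 + 3.6506*x^3 + 15.2072*x^2 - 4.1279*x - 5.3048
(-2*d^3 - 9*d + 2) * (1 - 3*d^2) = 6*d^5 + 25*d^3 - 6*d^2 - 9*d + 2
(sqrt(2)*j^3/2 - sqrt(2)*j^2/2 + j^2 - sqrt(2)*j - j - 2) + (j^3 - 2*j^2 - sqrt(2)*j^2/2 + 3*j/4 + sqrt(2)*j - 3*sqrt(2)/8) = sqrt(2)*j^3/2 + j^3 - sqrt(2)*j^2 - j^2 - j/4 - 2 - 3*sqrt(2)/8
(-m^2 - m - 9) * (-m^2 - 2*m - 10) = m^4 + 3*m^3 + 21*m^2 + 28*m + 90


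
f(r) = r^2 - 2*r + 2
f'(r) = 2*r - 2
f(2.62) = 3.62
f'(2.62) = 3.24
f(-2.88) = 16.05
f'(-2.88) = -7.76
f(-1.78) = 8.73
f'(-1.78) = -5.56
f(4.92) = 16.37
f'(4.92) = 7.84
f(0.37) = 1.40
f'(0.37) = -1.26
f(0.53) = 1.22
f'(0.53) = -0.94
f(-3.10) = 17.81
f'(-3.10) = -8.20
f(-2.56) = 13.67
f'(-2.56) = -7.12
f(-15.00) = 257.00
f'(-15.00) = -32.00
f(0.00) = 2.00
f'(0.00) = -2.00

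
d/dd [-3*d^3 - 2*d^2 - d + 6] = -9*d^2 - 4*d - 1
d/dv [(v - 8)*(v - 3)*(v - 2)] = 3*v^2 - 26*v + 46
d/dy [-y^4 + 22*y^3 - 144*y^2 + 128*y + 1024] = -4*y^3 + 66*y^2 - 288*y + 128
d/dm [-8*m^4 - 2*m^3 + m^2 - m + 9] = -32*m^3 - 6*m^2 + 2*m - 1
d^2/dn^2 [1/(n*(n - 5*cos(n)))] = (-5*n^2*(n - 5*cos(n))*cos(n) + 2*n^2*(5*sin(n) + 1)^2 + 2*n*(n - 5*cos(n))*(5*sin(n) + 1) + 2*(n - 5*cos(n))^2)/(n^3*(n - 5*cos(n))^3)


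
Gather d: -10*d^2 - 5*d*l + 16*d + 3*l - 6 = -10*d^2 + d*(16 - 5*l) + 3*l - 6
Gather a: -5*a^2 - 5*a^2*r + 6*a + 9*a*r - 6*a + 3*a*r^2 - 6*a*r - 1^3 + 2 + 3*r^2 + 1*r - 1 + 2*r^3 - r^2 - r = a^2*(-5*r - 5) + a*(3*r^2 + 3*r) + 2*r^3 + 2*r^2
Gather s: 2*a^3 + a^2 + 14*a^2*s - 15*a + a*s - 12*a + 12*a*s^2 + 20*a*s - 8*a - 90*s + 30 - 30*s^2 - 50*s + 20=2*a^3 + a^2 - 35*a + s^2*(12*a - 30) + s*(14*a^2 + 21*a - 140) + 50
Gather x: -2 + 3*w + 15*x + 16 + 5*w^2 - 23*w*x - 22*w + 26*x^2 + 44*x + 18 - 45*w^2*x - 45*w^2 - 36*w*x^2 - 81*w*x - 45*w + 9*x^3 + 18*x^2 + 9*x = -40*w^2 - 64*w + 9*x^3 + x^2*(44 - 36*w) + x*(-45*w^2 - 104*w + 68) + 32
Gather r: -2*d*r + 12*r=r*(12 - 2*d)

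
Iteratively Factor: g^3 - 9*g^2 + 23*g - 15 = (g - 3)*(g^2 - 6*g + 5) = (g - 3)*(g - 1)*(g - 5)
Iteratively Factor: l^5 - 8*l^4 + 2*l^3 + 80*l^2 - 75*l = (l - 1)*(l^4 - 7*l^3 - 5*l^2 + 75*l) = l*(l - 1)*(l^3 - 7*l^2 - 5*l + 75) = l*(l - 1)*(l + 3)*(l^2 - 10*l + 25) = l*(l - 5)*(l - 1)*(l + 3)*(l - 5)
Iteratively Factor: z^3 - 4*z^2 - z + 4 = (z - 1)*(z^2 - 3*z - 4) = (z - 1)*(z + 1)*(z - 4)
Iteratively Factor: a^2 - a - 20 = (a - 5)*(a + 4)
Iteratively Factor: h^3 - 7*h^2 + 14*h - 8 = (h - 2)*(h^2 - 5*h + 4) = (h - 4)*(h - 2)*(h - 1)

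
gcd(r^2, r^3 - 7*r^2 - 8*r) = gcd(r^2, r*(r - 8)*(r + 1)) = r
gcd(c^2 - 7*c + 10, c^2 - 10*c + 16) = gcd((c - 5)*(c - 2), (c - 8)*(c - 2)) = c - 2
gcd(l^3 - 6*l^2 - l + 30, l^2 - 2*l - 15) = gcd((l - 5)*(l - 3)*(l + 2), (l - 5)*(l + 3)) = l - 5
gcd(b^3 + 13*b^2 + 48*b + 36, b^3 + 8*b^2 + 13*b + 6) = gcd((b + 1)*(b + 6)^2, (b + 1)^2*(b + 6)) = b^2 + 7*b + 6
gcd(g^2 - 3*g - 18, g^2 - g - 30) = g - 6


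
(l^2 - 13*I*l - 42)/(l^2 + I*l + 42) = (l - 7*I)/(l + 7*I)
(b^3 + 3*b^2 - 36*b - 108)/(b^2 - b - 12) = (b^2 - 36)/(b - 4)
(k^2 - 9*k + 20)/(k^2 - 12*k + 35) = (k - 4)/(k - 7)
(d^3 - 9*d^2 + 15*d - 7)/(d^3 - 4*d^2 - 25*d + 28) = (d - 1)/(d + 4)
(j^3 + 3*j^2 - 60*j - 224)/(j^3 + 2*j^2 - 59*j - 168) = (j + 4)/(j + 3)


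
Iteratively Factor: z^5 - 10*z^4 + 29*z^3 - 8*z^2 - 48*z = (z - 3)*(z^4 - 7*z^3 + 8*z^2 + 16*z) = (z - 4)*(z - 3)*(z^3 - 3*z^2 - 4*z) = z*(z - 4)*(z - 3)*(z^2 - 3*z - 4) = z*(z - 4)*(z - 3)*(z + 1)*(z - 4)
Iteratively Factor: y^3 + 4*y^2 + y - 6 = (y + 3)*(y^2 + y - 2) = (y + 2)*(y + 3)*(y - 1)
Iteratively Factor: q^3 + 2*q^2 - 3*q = (q + 3)*(q^2 - q) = q*(q + 3)*(q - 1)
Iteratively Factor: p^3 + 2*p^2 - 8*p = (p + 4)*(p^2 - 2*p) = p*(p + 4)*(p - 2)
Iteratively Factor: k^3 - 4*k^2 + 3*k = (k)*(k^2 - 4*k + 3) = k*(k - 1)*(k - 3)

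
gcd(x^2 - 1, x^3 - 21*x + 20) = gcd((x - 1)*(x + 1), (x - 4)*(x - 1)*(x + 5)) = x - 1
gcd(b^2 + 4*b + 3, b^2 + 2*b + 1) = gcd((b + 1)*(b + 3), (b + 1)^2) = b + 1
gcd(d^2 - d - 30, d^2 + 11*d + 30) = d + 5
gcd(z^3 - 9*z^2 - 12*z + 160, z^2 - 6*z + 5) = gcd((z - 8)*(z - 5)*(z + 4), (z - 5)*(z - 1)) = z - 5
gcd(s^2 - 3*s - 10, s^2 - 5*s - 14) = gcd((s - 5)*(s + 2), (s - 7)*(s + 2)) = s + 2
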